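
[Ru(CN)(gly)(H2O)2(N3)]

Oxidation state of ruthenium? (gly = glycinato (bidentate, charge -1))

+3

No counter-ion: the bracketed complex is neutral.
Ligand charges: 1×CN = -1; 2×H2O neutral; 1×gly = -1; 1×N3 = -1; sum -3.
Ru + (-3) = 0 ⇒ Ru is +3.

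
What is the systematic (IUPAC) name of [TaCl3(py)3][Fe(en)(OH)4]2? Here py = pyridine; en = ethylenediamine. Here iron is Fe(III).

Fe is given as +3; the anion's ligand charges sum to -4, so the complex anion is 1−.
With 2 anions per cation, the cation must be 2×1 = 2+.
Cation: ligand charges sum to -3; for the ion to be 2+, Ta = +5.

trichlorotris(pyridine)tantalum(V) (ethylenediamine)tetrahydroxoferrate(III)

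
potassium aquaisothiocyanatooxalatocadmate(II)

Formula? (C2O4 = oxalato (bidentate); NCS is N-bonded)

K[Cd(C2O4)(H2O)(NCS)]

Ligands: 1 oxalato (C2O4, -2), 1 aqua (H2O, neutral), 1 isothiocyanato (NCS, -1). Ligand charge sum = -3.
With Cd in oxidation state +2, the complex ion is [Cd...]^1−.
Charge balance with potassium (+1) requires 1 complex ion per 1 potassium.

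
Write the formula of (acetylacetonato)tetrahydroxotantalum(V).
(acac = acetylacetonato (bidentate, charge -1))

Ligands: 4 hydroxo (OH, -1), 1 acetylacetonato (acac, -1). Ligand charge sum = -5.
With Ta in oxidation state +5, the complex ion is [Ta...].

[Ta(acac)(OH)4]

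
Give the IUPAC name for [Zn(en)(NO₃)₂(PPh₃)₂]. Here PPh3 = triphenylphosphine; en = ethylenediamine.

There is no counter-ion, so the complex is neutral overall.
Ligand charges: 2×nitrato (-1 each), 2×triphenylphosphine (neutral), 1×ethylenediamine (neutral); total -2. So Zn + (-2) = 0, giving Zn = +2.
Ligands are named alphabetically: ethylenediamine before nitrato before triphenylphosphine.

(ethylenediamine)dinitratobis(triphenylphosphine)zinc(II)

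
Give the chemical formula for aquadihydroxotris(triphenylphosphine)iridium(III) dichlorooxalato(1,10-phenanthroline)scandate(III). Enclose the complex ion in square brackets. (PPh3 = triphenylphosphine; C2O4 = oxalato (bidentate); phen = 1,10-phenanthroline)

[Ir(H2O)(OH)2(PPh3)3][Sc(C2O4)Cl2(phen)]

Cation [Ir…]: ligand charges -2, Ir(III) ⇒ ion charge 1+.
Anion [Sc…]: ligand charges -4, Sc(III) ⇒ ion charge 1−.
One 1+ cation balances one 1− anion.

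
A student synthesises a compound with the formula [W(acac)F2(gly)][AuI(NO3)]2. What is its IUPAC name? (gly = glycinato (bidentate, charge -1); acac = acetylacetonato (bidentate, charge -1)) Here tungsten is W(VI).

W is given as +6; the cation's ligand charges sum to -4, so the complex cation is 2+.
With 2 anions per cation, each anion must be 2/2 = 1−.
Anion: ligand charges sum to -2; for the ion to be 1−, Au = +1.

(acetylacetonato)difluoro(glycinato)tungsten(VI) iodonitratoaurate(I)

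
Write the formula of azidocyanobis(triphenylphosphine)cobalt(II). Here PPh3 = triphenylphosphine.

Ligands: 2 triphenylphosphine (PPh3, neutral), 1 cyano (CN, -1), 1 azido (N3, -1). Ligand charge sum = -2.
With Co in oxidation state +2, the complex ion is [Co...].

[Co(CN)(N3)(PPh3)2]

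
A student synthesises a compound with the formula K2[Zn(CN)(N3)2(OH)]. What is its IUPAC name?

potassium diazidocyanohydroxozincate(II)

The 2 potassium counter-ions carry a total charge of +2, so each complex ion is 2−.
Ligand charges: 1×cyano (-1 each), 2×azido (-1 each), 1×hydroxo (-1 each); total -4. So Zn + (-4) = 2−, giving Zn = +2.
Ligands are named alphabetically: azido before cyano before hydroxo.
The complex ion is anionic, so zinc takes the -ate form zincate(II).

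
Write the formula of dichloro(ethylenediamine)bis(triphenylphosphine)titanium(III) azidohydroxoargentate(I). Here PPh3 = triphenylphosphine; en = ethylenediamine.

Cation [Ti…]: ligand charges -2, Ti(III) ⇒ ion charge 1+.
Anion [Ag…]: ligand charges -2, Ag(I) ⇒ ion charge 1−.
One 1+ cation balances one 1− anion.

[TiCl2(en)(PPh3)2][Ag(N3)(OH)]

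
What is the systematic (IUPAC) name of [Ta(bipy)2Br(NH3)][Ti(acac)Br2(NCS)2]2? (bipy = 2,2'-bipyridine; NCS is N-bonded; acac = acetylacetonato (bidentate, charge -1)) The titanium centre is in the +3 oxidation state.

amminebis(2,2'-bipyridine)bromotantalum(V) (acetylacetonato)dibromodiisothiocyanatotitanate(III)

Both ions are complex: the cation is named first with the plain metal name, the anion second with the -ate form; each ion's ligands are alphabetised independently.
Ti is given as +3; the anion's ligand charges sum to -5, so the complex anion is 2−.
With 2 anions per cation, the cation must be 2×2 = 4+.
Cation: ligand charges sum to -1; for the ion to be 4+, Ta = +5.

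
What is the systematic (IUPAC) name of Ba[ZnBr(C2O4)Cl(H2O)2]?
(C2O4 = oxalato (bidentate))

barium diaquabromochlorooxalatozincate(II)

The 1 barium counter-ion carries a total charge of +2, so each complex ion is 2−.
Ligand charges: 1×chloro (-1 each), 2×aqua (neutral), 1×oxalato (-2 each), 1×bromo (-1 each); total -4. So Zn + (-4) = 2−, giving Zn = +2.
Ligands are named alphabetically: aqua before bromo before chloro before oxalato.
The complex ion is anionic, so zinc takes the -ate form zincate(II).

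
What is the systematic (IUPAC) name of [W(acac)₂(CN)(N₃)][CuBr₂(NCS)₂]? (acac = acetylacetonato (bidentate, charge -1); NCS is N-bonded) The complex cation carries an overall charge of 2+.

The complex cation is given as 2+; its ligand charges sum to -4, so W = +6.
A 1:1 salt means the anion carries the equal and opposite charge, 2−.
Anion: ligand charges sum to -4; for the ion to be 2−, Cu = +2.

bis(acetylacetonato)azidocyanotungsten(VI) dibromodiisothiocyanatocuprate(II)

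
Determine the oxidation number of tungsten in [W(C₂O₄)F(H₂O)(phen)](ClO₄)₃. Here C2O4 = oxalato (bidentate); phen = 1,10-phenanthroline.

3 perchlorate outside the brackets (-1 each) → the complex ion is 3+.
Ligand charges: 1×F = -1; 1×H2O neutral; 1×C2O4 = -2; 1×phen neutral; sum -3.
W + (-3) = 3+ ⇒ W is +6.

+6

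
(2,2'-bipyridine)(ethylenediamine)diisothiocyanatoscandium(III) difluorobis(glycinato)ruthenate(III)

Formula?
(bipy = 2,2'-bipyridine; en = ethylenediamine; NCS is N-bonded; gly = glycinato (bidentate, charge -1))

Cation [Sc…]: ligand charges -2, Sc(III) ⇒ ion charge 1+.
Anion [Ru…]: ligand charges -4, Ru(III) ⇒ ion charge 1−.
One 1+ cation balances one 1− anion.

[Sc(bipy)(en)(NCS)2][RuF2(gly)2]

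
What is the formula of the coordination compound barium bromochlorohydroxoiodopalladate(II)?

Ba[PdBrClI(OH)]

Ligands: 1 hydroxo (OH, -1), 1 iodo (I, -1), 1 chloro (Cl, -1), 1 bromo (Br, -1). Ligand charge sum = -4.
Charge balance with barium (+2) requires 1 complex ion per 1 barium.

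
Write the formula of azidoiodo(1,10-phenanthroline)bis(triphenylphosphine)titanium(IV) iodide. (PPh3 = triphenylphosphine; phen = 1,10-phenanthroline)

[TiI(N3)(phen)(PPh3)2]I2

Ligands: 1 iodo (I, -1), 2 triphenylphosphine (PPh3, neutral), 1 azido (N3, -1), 1 1,10-phenanthroline (phen, neutral). Ligand charge sum = -2.
Charge balance with iodide (-1) requires 1 complex ion per 2 iodide.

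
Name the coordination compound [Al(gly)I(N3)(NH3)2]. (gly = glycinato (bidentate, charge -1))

diammineazido(glycinato)iodoaluminium(III)

There is no counter-ion, so the complex is neutral overall.
Ligand charges: 1×iodo (-1 each), 1×azido (-1 each), 2×ammine (neutral), 1×glycinato (-1 each); total -3. So Al + (-3) = 0, giving Al = +3.
Ligands are named alphabetically: ammine before azido before glycinato before iodo.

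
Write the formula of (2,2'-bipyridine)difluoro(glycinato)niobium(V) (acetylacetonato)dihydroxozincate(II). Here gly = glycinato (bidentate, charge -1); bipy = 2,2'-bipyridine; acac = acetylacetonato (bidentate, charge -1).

[Nb(bipy)F2(gly)][Zn(acac)(OH)2]2

Cation [Nb…]: ligand charges -3, Nb(V) ⇒ ion charge 2+.
Anion [Zn…]: ligand charges -3, Zn(II) ⇒ ion charge 1−.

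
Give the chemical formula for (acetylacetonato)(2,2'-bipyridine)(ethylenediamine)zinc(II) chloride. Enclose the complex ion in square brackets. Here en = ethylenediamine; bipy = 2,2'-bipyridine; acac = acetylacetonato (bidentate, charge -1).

[Zn(acac)(bipy)(en)]Cl

Ligands: 1 ethylenediamine (en, neutral), 1 2,2'-bipyridine (bipy, neutral), 1 acetylacetonato (acac, -1). Ligand charge sum = -1.
With Zn in oxidation state +2, the complex ion is [Zn...]^1+.
Charge balance with chloride (-1) requires 1 complex ion per 1 chloride.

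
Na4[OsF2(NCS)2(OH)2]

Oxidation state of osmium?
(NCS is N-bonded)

4 sodium outside the brackets (+1 each) → the complex ion is 4−.
Ligand charges: 2×NCS = -2; 2×F = -2; 2×OH = -2; sum -6.
Os + (-6) = 4− ⇒ Os is +2.

+2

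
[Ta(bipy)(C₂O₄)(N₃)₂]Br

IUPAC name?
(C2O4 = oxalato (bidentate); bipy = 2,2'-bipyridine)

The 1 bromide counter-ion carries a total charge of -1, so each complex ion is 1+.
Ligand charges: 1×oxalato (-2 each), 2×azido (-1 each), 1×2,2'-bipyridine (neutral); total -4. So Ta + (-4) = 1+, giving Ta = +5.
Ligands are named alphabetically: azido before bipyridine before oxalato.

diazido(2,2'-bipyridine)oxalatotantalum(V) bromide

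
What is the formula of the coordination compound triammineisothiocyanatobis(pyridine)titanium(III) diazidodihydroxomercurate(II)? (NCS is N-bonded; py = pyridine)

Cation [Ti…]: ligand charges -1, Ti(III) ⇒ ion charge 2+.
Anion [Hg…]: ligand charges -4, Hg(II) ⇒ ion charge 2−.

[Ti(NCS)(NH3)3(py)2][Hg(N3)2(OH)2]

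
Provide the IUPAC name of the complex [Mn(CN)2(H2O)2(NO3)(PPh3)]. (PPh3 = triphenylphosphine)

diaquadicyanonitrato(triphenylphosphine)manganese(III)

There is no counter-ion, so the complex is neutral overall.
Ligand charges: 1×triphenylphosphine (neutral), 1×nitrato (-1 each), 2×aqua (neutral), 2×cyano (-1 each); total -3. So Mn + (-3) = 0, giving Mn = +3.
Ligands are named alphabetically: aqua before cyano before nitrato before triphenylphosphine.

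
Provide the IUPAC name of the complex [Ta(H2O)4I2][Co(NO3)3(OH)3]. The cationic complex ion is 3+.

tetraaquadiiodotantalum(V) trihydroxotrinitratocobaltate(III)

The complex cation is given as 3+; its ligand charges sum to -2, so Ta = +5.
A 1:1 salt means the anion carries the equal and opposite charge, 3−.
Anion: ligand charges sum to -6; for the ion to be 3−, Co = +3.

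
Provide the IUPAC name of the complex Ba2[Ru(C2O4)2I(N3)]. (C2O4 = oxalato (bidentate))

The 2 barium counter-ions carry a total charge of +4, so each complex ion is 4−.
Ligand charges: 1×azido (-1 each), 1×iodo (-1 each), 2×oxalato (-2 each); total -6. So Ru + (-6) = 4−, giving Ru = +2.
The complex ion is anionic, so ruthenium takes the -ate form ruthenate(II).

barium azidoiododioxalatoruthenate(II)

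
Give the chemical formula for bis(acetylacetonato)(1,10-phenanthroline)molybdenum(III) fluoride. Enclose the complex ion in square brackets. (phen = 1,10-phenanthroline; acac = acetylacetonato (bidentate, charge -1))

Ligands: 1 1,10-phenanthroline (phen, neutral), 2 acetylacetonato (acac, -1). Ligand charge sum = -2.
With Mo in oxidation state +3, the complex ion is [Mo...]^1+.
Charge balance with fluoride (-1) requires 1 complex ion per 1 fluoride.

[Mo(acac)2(phen)]F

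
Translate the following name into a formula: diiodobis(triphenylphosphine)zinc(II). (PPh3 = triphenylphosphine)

[ZnI2(PPh3)2]

Ligands: 2 iodo (I, -1), 2 triphenylphosphine (PPh3, neutral). Ligand charge sum = -2.
With Zn in oxidation state +2, the complex ion is [Zn...].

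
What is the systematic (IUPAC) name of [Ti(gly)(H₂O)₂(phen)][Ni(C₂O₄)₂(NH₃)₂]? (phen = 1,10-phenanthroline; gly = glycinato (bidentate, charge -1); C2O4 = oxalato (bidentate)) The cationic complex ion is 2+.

The complex cation is given as 2+; its ligand charges sum to -1, so Ti = +3.
A 1:1 salt means the anion carries the equal and opposite charge, 2−.
Anion: ligand charges sum to -4; for the ion to be 2−, Ni = +2.

diaqua(glycinato)(1,10-phenanthroline)titanium(III) diamminedioxalatonickelate(II)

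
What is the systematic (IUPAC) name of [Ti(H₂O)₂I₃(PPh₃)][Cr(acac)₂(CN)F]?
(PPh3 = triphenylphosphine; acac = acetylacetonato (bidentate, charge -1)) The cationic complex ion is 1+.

Both ions are complex: the cation is named first with the plain metal name, the anion second with the -ate form; each ion's ligands are alphabetised independently.
The complex cation is given as 1+; its ligand charges sum to -3, so Ti = +4.
A 1:1 salt means the anion carries the equal and opposite charge, 1−.
Anion: ligand charges sum to -4; for the ion to be 1−, Cr = +3.

diaquatriiodo(triphenylphosphine)titanium(IV) bis(acetylacetonato)cyanofluorochromate(III)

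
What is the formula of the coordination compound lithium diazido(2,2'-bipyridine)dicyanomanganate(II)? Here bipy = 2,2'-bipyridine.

Li2[Mn(bipy)(CN)2(N3)2]

Ligands: 2 azido (N3, -1), 2 cyano (CN, -1), 1 2,2'-bipyridine (bipy, neutral). Ligand charge sum = -4.
Charge balance with lithium (+1) requires 1 complex ion per 2 lithium.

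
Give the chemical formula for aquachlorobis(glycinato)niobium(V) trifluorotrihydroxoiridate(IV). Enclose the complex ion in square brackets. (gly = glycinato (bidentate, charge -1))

[NbCl(gly)2(H2O)][IrF3(OH)3]

Cation [Nb…]: ligand charges -3, Nb(V) ⇒ ion charge 2+.
Anion [Ir…]: ligand charges -6, Ir(IV) ⇒ ion charge 2−.
One 2+ cation balances one 2− anion.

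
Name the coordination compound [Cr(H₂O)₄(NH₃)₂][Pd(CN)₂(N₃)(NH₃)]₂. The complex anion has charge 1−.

diamminetetraaquachromium(II) ammineazidodicyanopalladate(II)

The complex anion is given as 1−; its ligand charges sum to -3, so Pd = +2.
With 2 anions per cation, the cation must be 2×1 = 2+.
Cation: ligand charges sum to 0; for the ion to be 2+, Cr = +2.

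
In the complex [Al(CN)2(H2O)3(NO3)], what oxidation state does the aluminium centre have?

+3

No counter-ion: the bracketed complex is neutral.
Ligand charges: 3×H2O neutral; 2×CN = -2; 1×NO3 = -1; sum -3.
Al + (-3) = 0 ⇒ Al is +3.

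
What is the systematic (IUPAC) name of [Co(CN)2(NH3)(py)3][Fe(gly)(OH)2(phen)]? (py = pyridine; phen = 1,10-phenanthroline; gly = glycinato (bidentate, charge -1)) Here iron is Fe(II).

amminedicyanotris(pyridine)cobalt(III) (glycinato)dihydroxo(1,10-phenanthroline)ferrate(II)

Both ions are complex: the cation is named first with the plain metal name, the anion second with the -ate form; each ion's ligands are alphabetised independently.
Fe is given as +2; the anion's ligand charges sum to -3, so the complex anion is 1−.
A 1:1 salt means the cation carries the equal and opposite charge, 1+.
Cation: ligand charges sum to -2; for the ion to be 1+, Co = +3.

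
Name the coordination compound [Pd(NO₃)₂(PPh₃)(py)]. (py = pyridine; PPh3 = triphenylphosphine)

There is no counter-ion, so the complex is neutral overall.
Ligand charges: 1×pyridine (neutral), 1×triphenylphosphine (neutral), 2×nitrato (-1 each); total -2. So Pd + (-2) = 0, giving Pd = +2.
Ligands are named alphabetically: nitrato before pyridine before triphenylphosphine.

dinitrato(pyridine)(triphenylphosphine)palladium(II)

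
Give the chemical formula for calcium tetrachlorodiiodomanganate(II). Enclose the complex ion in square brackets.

Ca2[MnCl4I2]

Ligands: 2 iodo (I, -1), 4 chloro (Cl, -1). Ligand charge sum = -6.
Charge balance with calcium (+2) requires 1 complex ion per 2 calcium.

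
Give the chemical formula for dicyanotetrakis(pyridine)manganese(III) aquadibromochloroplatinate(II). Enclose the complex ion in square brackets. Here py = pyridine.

[Mn(CN)2(py)4][PtBr2Cl(H2O)]

Cation [Mn…]: ligand charges -2, Mn(III) ⇒ ion charge 1+.
Anion [Pt…]: ligand charges -3, Pt(II) ⇒ ion charge 1−.
One 1+ cation balances one 1− anion.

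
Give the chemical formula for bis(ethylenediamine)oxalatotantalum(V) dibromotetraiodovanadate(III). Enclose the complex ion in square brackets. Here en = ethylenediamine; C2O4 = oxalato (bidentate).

[Ta(C2O4)(en)2][VBr2I4]

Cation [Ta…]: ligand charges -2, Ta(V) ⇒ ion charge 3+.
Anion [V…]: ligand charges -6, V(III) ⇒ ion charge 3−.
One 3+ cation balances one 3− anion.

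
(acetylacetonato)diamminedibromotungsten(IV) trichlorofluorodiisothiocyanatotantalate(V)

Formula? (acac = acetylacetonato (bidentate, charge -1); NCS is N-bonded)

Cation [W…]: ligand charges -3, W(IV) ⇒ ion charge 1+.
Anion [Ta…]: ligand charges -6, Ta(V) ⇒ ion charge 1−.

[W(acac)Br2(NH3)2][TaCl3F(NCS)2]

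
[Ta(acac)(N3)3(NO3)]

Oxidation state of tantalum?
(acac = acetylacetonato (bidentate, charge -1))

No counter-ion: the bracketed complex is neutral.
Ligand charges: 1×acac = -1; 3×N3 = -3; 1×NO3 = -1; sum -5.
Ta + (-5) = 0 ⇒ Ta is +5.

+5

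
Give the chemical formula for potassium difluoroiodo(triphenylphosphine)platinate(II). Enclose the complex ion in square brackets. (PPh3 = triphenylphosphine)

Ligands: 1 iodo (I, -1), 1 triphenylphosphine (PPh3, neutral), 2 fluoro (F, -1). Ligand charge sum = -3.
Charge balance with potassium (+1) requires 1 complex ion per 1 potassium.

K[PtF2I(PPh3)]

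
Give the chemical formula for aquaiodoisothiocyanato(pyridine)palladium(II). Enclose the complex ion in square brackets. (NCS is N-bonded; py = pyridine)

[Pd(H2O)I(NCS)(py)]

Ligands: 1 iodo (I, -1), 1 aqua (H2O, neutral), 1 isothiocyanato (NCS, -1), 1 pyridine (py, neutral). Ligand charge sum = -2.
With Pd in oxidation state +2, the complex ion is [Pd...].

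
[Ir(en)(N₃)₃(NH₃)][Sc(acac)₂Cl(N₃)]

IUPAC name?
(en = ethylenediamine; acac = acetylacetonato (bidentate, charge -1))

amminetriazido(ethylenediamine)iridium(IV) bis(acetylacetonato)azidochloroscandate(III)

Both ions are complex: the cation is named first with the plain metal name, the anion second with the -ate form; each ion's ligands are alphabetised independently.
Scandium is always +3 in its complexes; the anion's ligand charges sum to -4, so the complex anion is 1−.
A 1:1 salt means the cation carries the equal and opposite charge, 1+.
Cation: ligand charges sum to -3; for the ion to be 1+, Ir = +4.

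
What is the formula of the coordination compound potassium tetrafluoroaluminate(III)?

K[AlF4]

Ligands: 4 fluoro (F, -1). Ligand charge sum = -4.
Charge balance with potassium (+1) requires 1 complex ion per 1 potassium.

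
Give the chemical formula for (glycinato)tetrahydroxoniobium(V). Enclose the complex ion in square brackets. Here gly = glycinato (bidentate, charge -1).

[Nb(gly)(OH)4]

Ligands: 1 glycinato (gly, -1), 4 hydroxo (OH, -1). Ligand charge sum = -5.
With Nb in oxidation state +5, the complex ion is [Nb...].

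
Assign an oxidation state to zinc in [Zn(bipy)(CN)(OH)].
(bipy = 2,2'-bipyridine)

+2

No counter-ion: the bracketed complex is neutral.
Ligand charges: 1×bipy neutral; 1×OH = -1; 1×CN = -1; sum -2.
Zn + (-2) = 0 ⇒ Zn is +2.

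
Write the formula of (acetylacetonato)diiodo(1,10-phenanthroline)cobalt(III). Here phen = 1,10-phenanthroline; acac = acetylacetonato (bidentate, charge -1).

Ligands: 2 iodo (I, -1), 1 1,10-phenanthroline (phen, neutral), 1 acetylacetonato (acac, -1). Ligand charge sum = -3.
With Co in oxidation state +3, the complex ion is [Co...].

[Co(acac)I2(phen)]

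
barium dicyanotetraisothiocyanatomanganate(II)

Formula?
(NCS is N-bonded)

Ba2[Mn(CN)2(NCS)4]

Ligands: 2 cyano (CN, -1), 4 isothiocyanato (NCS, -1). Ligand charge sum = -6.
Charge balance with barium (+2) requires 1 complex ion per 2 barium.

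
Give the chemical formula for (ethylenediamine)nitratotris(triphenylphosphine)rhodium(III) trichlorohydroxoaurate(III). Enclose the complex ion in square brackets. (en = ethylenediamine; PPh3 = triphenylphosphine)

Cation [Rh…]: ligand charges -1, Rh(III) ⇒ ion charge 2+.
Anion [Au…]: ligand charges -4, Au(III) ⇒ ion charge 1−.

[Rh(en)(NO3)(PPh3)3][AuCl3(OH)]2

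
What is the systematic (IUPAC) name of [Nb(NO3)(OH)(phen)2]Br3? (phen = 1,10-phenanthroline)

The 3 bromide counter-ions carry a total charge of -3, so each complex ion is 3+.
Ligand charges: 1×hydroxo (-1 each), 1×nitrato (-1 each), 2×1,10-phenanthroline (neutral); total -2. So Nb + (-2) = 3+, giving Nb = +5.
Ligands are named alphabetically: hydroxo before nitrato before phenanthroline.

hydroxonitratobis(1,10-phenanthroline)niobium(V) bromide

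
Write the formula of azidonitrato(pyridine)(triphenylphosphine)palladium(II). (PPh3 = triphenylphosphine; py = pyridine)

[Pd(N3)(NO3)(PPh3)(py)]

Ligands: 1 nitrato (NO3, -1), 1 azido (N3, -1), 1 triphenylphosphine (PPh3, neutral), 1 pyridine (py, neutral). Ligand charge sum = -2.
With Pd in oxidation state +2, the complex ion is [Pd...].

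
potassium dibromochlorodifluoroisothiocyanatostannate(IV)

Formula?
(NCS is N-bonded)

Ligands: 1 isothiocyanato (NCS, -1), 2 fluoro (F, -1), 2 bromo (Br, -1), 1 chloro (Cl, -1). Ligand charge sum = -6.
With Sn in oxidation state +4, the complex ion is [Sn...]^2−.
Charge balance with potassium (+1) requires 1 complex ion per 2 potassium.

K2[SnBr2ClF2(NCS)]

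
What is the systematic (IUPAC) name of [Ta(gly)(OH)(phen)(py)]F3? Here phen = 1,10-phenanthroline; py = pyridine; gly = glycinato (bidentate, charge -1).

The 3 fluoride counter-ions carry a total charge of -3, so each complex ion is 3+.
Ligand charges: 1×hydroxo (-1 each), 1×1,10-phenanthroline (neutral), 1×pyridine (neutral), 1×glycinato (-1 each); total -2. So Ta + (-2) = 3+, giving Ta = +5.
Ligands are named alphabetically: glycinato before hydroxo before phenanthroline before pyridine.

(glycinato)hydroxo(1,10-phenanthroline)(pyridine)tantalum(V) fluoride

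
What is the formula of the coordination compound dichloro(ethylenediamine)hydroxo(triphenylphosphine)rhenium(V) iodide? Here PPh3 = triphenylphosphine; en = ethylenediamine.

Ligands: 1 triphenylphosphine (PPh3, neutral), 1 ethylenediamine (en, neutral), 1 hydroxo (OH, -1), 2 chloro (Cl, -1). Ligand charge sum = -3.
With Re in oxidation state +5, the complex ion is [Re...]^2+.
Charge balance with iodide (-1) requires 1 complex ion per 2 iodide.

[ReCl2(en)(OH)(PPh3)]I2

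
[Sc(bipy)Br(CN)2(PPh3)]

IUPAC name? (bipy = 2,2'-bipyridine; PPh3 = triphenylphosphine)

(2,2'-bipyridine)bromodicyano(triphenylphosphine)scandium(III)

There is no counter-ion, so the complex is neutral overall.
Ligand charges: 2×cyano (-1 each), 1×2,2'-bipyridine (neutral), 1×bromo (-1 each), 1×triphenylphosphine (neutral); total -3. So Sc + (-3) = 0, giving Sc = +3.
Ligands are named alphabetically: bipyridine before bromo before cyano before triphenylphosphine.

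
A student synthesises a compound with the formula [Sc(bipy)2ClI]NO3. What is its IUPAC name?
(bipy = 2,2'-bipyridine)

bis(2,2'-bipyridine)chloroiodoscandium(III) nitrate

The 1 nitrate counter-ion carries a total charge of -1, so each complex ion is 1+.
Ligand charges: 1×chloro (-1 each), 1×iodo (-1 each), 2×2,2'-bipyridine (neutral); total -2. So Sc + (-2) = 1+, giving Sc = +3.
Ligands are named alphabetically: bipyridine before chloro before iodo.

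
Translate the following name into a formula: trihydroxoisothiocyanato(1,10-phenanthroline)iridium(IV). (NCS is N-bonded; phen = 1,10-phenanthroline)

Ligands: 3 hydroxo (OH, -1), 1 isothiocyanato (NCS, -1), 1 1,10-phenanthroline (phen, neutral). Ligand charge sum = -4.
With Ir in oxidation state +4, the complex ion is [Ir...].

[Ir(NCS)(OH)3(phen)]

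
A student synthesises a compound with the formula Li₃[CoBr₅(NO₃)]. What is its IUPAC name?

The 3 lithium counter-ions carry a total charge of +3, so each complex ion is 3−.
Ligand charges: 1×nitrato (-1 each), 5×bromo (-1 each); total -6. So Co + (-6) = 3−, giving Co = +3.
Ligands are named alphabetically: bromo before nitrato.
The complex ion is anionic, so cobalt takes the -ate form cobaltate(III).

lithium pentabromonitratocobaltate(III)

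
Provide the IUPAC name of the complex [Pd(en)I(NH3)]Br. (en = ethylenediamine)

The 1 bromide counter-ion carries a total charge of -1, so each complex ion is 1+.
Ligand charges: 1×ammine (neutral), 1×iodo (-1 each), 1×ethylenediamine (neutral); total -1. So Pd + (-1) = 1+, giving Pd = +2.
Ligands are named alphabetically: ammine before ethylenediamine before iodo.

ammine(ethylenediamine)iodopalladium(II) bromide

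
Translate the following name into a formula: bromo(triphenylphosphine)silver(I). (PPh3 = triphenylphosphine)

[AgBr(PPh3)]

Ligands: 1 bromo (Br, -1), 1 triphenylphosphine (PPh3, neutral). Ligand charge sum = -1.
With Ag in oxidation state +1, the complex ion is [Ag...].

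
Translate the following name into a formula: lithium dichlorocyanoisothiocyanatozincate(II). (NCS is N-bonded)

Ligands: 2 chloro (Cl, -1), 1 isothiocyanato (NCS, -1), 1 cyano (CN, -1). Ligand charge sum = -4.
With Zn in oxidation state +2, the complex ion is [Zn...]^2−.
Charge balance with lithium (+1) requires 1 complex ion per 2 lithium.

Li2[ZnCl2(CN)(NCS)]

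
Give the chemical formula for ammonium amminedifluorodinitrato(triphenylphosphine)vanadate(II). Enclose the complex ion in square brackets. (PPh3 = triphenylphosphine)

Ligands: 2 nitrato (NO3, -1), 1 triphenylphosphine (PPh3, neutral), 2 fluoro (F, -1), 1 ammine (NH3, neutral). Ligand charge sum = -4.
With V in oxidation state +2, the complex ion is [V...]^2−.
Charge balance with ammonium (+1) requires 1 complex ion per 2 ammonium.

(NH4)2[VF2(NH3)(NO3)2(PPh3)]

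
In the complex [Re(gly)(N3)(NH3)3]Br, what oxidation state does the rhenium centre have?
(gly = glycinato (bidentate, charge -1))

1 bromide outside the brackets (-1 each) → the complex ion is 1+.
Ligand charges: 1×N3 = -1; 3×NH3 neutral; 1×gly = -1; sum -2.
Re + (-2) = 1+ ⇒ Re is +3.

+3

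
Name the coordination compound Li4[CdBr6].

lithium hexabromocadmate(II)

The 4 lithium counter-ions carry a total charge of +4, so each complex ion is 4−.
Ligand charges: 6×bromo (-1 each); total -6. So Cd + (-6) = 4−, giving Cd = +2.
The complex ion is anionic, so cadmium takes the -ate form cadmate(II).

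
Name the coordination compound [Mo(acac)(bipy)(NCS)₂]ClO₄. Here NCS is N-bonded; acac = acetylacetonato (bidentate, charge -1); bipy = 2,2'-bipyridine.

The 1 perchlorate counter-ion carries a total charge of -1, so each complex ion is 1+.
Ligand charges: 2×isothiocyanato (-1 each), 1×acetylacetonato (-1 each), 1×2,2'-bipyridine (neutral); total -3. So Mo + (-3) = 1+, giving Mo = +4.
Ligands are named alphabetically: acetylacetonato before bipyridine before isothiocyanato.

(acetylacetonato)(2,2'-bipyridine)diisothiocyanatomolybdenum(IV) perchlorate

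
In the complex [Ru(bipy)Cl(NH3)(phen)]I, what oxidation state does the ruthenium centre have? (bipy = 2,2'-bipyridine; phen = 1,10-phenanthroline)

+2

1 iodide outside the brackets (-1 each) → the complex ion is 1+.
Ligand charges: 1×bipy neutral; 1×Cl = -1; 1×phen neutral; 1×NH3 neutral; sum -1.
Ru + (-1) = 1+ ⇒ Ru is +2.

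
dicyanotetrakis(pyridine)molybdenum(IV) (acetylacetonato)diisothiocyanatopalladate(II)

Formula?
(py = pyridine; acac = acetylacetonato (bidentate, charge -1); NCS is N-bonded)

[Mo(CN)2(py)4][Pd(acac)(NCS)2]2

Cation [Mo…]: ligand charges -2, Mo(IV) ⇒ ion charge 2+.
Anion [Pd…]: ligand charges -3, Pd(II) ⇒ ion charge 1−.
One 2+ cation requires 2 of the 1− anion.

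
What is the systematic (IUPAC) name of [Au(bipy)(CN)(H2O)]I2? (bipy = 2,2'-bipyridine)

aqua(2,2'-bipyridine)cyanogold(III) iodide

The 2 iodide counter-ions carry a total charge of -2, so each complex ion is 2+.
Ligand charges: 1×cyano (-1 each), 1×2,2'-bipyridine (neutral), 1×aqua (neutral); total -1. So Au + (-1) = 2+, giving Au = +3.
Ligands are named alphabetically: aqua before bipyridine before cyano.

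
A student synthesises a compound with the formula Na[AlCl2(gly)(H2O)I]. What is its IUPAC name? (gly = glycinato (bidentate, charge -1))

The 1 sodium counter-ion carries a total charge of +1, so each complex ion is 1−.
Ligand charges: 2×chloro (-1 each), 1×aqua (neutral), 1×iodo (-1 each), 1×glycinato (-1 each); total -4. So Al + (-4) = 1−, giving Al = +3.
Ligands are named alphabetically: aqua before chloro before glycinato before iodo.
The complex ion is anionic, so aluminium takes the -ate form aluminate(III).

sodium aquadichloro(glycinato)iodoaluminate(III)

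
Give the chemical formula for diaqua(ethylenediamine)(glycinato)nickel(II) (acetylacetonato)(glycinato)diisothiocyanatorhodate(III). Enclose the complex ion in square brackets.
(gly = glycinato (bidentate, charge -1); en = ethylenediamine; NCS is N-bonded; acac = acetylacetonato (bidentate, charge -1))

Cation [Ni…]: ligand charges -1, Ni(II) ⇒ ion charge 1+.
Anion [Rh…]: ligand charges -4, Rh(III) ⇒ ion charge 1−.

[Ni(en)(gly)(H2O)2][Rh(acac)(gly)(NCS)2]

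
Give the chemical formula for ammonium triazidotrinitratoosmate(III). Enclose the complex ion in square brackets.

Ligands: 3 nitrato (NO3, -1), 3 azido (N3, -1). Ligand charge sum = -6.
With Os in oxidation state +3, the complex ion is [Os...]^3−.
Charge balance with ammonium (+1) requires 1 complex ion per 3 ammonium.

(NH4)3[Os(N3)3(NO3)3]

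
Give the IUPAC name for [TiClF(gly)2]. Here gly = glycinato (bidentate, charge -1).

chlorofluorobis(glycinato)titanium(IV)

There is no counter-ion, so the complex is neutral overall.
Ligand charges: 2×glycinato (-1 each), 1×chloro (-1 each), 1×fluoro (-1 each); total -4. So Ti + (-4) = 0, giving Ti = +4.
Ligands are named alphabetically: chloro before fluoro before glycinato.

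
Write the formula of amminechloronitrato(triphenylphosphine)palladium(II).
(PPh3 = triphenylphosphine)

[PdCl(NH3)(NO3)(PPh3)]

Ligands: 1 nitrato (NO3, -1), 1 ammine (NH3, neutral), 1 triphenylphosphine (PPh3, neutral), 1 chloro (Cl, -1). Ligand charge sum = -2.
With Pd in oxidation state +2, the complex ion is [Pd...].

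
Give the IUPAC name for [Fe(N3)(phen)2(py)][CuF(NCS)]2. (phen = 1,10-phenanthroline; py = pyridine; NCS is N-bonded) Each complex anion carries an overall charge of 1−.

azidobis(1,10-phenanthroline)(pyridine)iron(III) fluoroisothiocyanatocuprate(I)

Both ions are complex: the cation is named first with the plain metal name, the anion second with the -ate form; each ion's ligands are alphabetised independently.
The complex anion is given as 1−; its ligand charges sum to -2, so Cu = +1.
With 2 anions per cation, the cation must be 2×1 = 2+.
Cation: ligand charges sum to -1; for the ion to be 2+, Fe = +3.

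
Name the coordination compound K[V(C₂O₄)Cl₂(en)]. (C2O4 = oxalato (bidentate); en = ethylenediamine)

potassium dichloro(ethylenediamine)oxalatovanadate(III)

The 1 potassium counter-ion carries a total charge of +1, so each complex ion is 1−.
Ligand charges: 1×oxalato (-2 each), 2×chloro (-1 each), 1×ethylenediamine (neutral); total -4. So V + (-4) = 1−, giving V = +3.
Ligands are named alphabetically: chloro before ethylenediamine before oxalato.
The complex ion is anionic, so vanadium takes the -ate form vanadate(III).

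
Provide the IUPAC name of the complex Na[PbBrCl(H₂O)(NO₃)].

The 1 sodium counter-ion carries a total charge of +1, so each complex ion is 1−.
Ligand charges: 1×bromo (-1 each), 1×chloro (-1 each), 1×aqua (neutral), 1×nitrato (-1 each); total -3. So Pb + (-3) = 1−, giving Pb = +2.
Ligands are named alphabetically: aqua before bromo before chloro before nitrato.
The complex ion is anionic, so lead takes the -ate form plumbate(II).

sodium aquabromochloronitratoplumbate(II)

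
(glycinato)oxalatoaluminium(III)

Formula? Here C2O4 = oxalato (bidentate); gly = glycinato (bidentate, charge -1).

Ligands: 1 oxalato (C2O4, -2), 1 glycinato (gly, -1). Ligand charge sum = -3.
With Al in oxidation state +3, the complex ion is [Al...].

[Al(C2O4)(gly)]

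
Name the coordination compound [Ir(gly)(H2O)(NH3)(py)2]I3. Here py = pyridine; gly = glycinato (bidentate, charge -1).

ammineaqua(glycinato)bis(pyridine)iridium(IV) iodide

The 3 iodide counter-ions carry a total charge of -3, so each complex ion is 3+.
Ligand charges: 1×ammine (neutral), 2×pyridine (neutral), 1×aqua (neutral), 1×glycinato (-1 each); total -1. So Ir + (-1) = 3+, giving Ir = +4.
Ligands are named alphabetically: ammine before aqua before glycinato before pyridine.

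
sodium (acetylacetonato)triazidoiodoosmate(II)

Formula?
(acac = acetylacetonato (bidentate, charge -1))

Ligands: 3 azido (N3, -1), 1 iodo (I, -1), 1 acetylacetonato (acac, -1). Ligand charge sum = -5.
Charge balance with sodium (+1) requires 1 complex ion per 3 sodium.

Na3[Os(acac)I(N3)3]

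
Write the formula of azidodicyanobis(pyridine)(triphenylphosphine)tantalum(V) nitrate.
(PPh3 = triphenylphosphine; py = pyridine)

Ligands: 1 triphenylphosphine (PPh3, neutral), 1 azido (N3, -1), 2 pyridine (py, neutral), 2 cyano (CN, -1). Ligand charge sum = -3.
With Ta in oxidation state +5, the complex ion is [Ta...]^2+.
Charge balance with nitrate (-1) requires 1 complex ion per 2 nitrate.

[Ta(CN)2(N3)(PPh3)(py)2](NO3)2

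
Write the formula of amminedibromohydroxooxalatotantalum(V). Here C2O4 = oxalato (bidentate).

[TaBr2(C2O4)(NH3)(OH)]

Ligands: 1 ammine (NH3, neutral), 2 bromo (Br, -1), 1 oxalato (C2O4, -2), 1 hydroxo (OH, -1). Ligand charge sum = -5.
With Ta in oxidation state +5, the complex ion is [Ta...].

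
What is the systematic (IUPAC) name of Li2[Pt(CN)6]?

The 2 lithium counter-ions carry a total charge of +2, so each complex ion is 2−.
Ligand charges: 6×cyano (-1 each); total -6. So Pt + (-6) = 2−, giving Pt = +4.
The complex ion is anionic, so platinum takes the -ate form platinate(IV).

lithium hexacyanoplatinate(IV)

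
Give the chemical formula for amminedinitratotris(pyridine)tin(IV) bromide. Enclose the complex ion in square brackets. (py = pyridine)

Ligands: 1 ammine (NH3, neutral), 3 pyridine (py, neutral), 2 nitrato (NO3, -1). Ligand charge sum = -2.
With Sn in oxidation state +4, the complex ion is [Sn...]^2+.
Charge balance with bromide (-1) requires 1 complex ion per 2 bromide.

[Sn(NH3)(NO3)2(py)3]Br2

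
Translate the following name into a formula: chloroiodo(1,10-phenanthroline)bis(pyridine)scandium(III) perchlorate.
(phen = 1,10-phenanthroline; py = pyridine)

Ligands: 1 chloro (Cl, -1), 1 1,10-phenanthroline (phen, neutral), 2 pyridine (py, neutral), 1 iodo (I, -1). Ligand charge sum = -2.
Charge balance with perchlorate (-1) requires 1 complex ion per 1 perchlorate.

[ScClI(phen)(py)2]ClO4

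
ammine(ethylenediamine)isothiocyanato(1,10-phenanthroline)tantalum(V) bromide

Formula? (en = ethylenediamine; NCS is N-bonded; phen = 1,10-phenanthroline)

[Ta(en)(NCS)(NH3)(phen)]Br4

Ligands: 1 ammine (NH3, neutral), 1 ethylenediamine (en, neutral), 1 isothiocyanato (NCS, -1), 1 1,10-phenanthroline (phen, neutral). Ligand charge sum = -1.
With Ta in oxidation state +5, the complex ion is [Ta...]^4+.
Charge balance with bromide (-1) requires 1 complex ion per 4 bromide.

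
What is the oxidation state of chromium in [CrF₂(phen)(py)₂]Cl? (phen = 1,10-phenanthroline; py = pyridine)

+3

1 chloride outside the brackets (-1 each) → the complex ion is 1+.
Ligand charges: 1×phen neutral; 2×py neutral; 2×F = -2; sum -2.
Cr + (-2) = 1+ ⇒ Cr is +3.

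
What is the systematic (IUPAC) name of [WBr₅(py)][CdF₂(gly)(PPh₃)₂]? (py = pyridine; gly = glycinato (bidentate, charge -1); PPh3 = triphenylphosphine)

pentabromo(pyridine)tungsten(VI) difluoro(glycinato)bis(triphenylphosphine)cadmate(II)

Both ions are complex: the cation is named first with the plain metal name, the anion second with the -ate form; each ion's ligands are alphabetised independently.
Cadmium is always +2 in its complexes; the anion's ligand charges sum to -3, so the complex anion is 1−.
A 1:1 salt means the cation carries the equal and opposite charge, 1+.
Cation: ligand charges sum to -5; for the ion to be 1+, W = +6.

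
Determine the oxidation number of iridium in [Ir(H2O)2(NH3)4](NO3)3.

+3

3 nitrate outside the brackets (-1 each) → the complex ion is 3+.
Ligand charges: 4×NH3 neutral; 2×H2O neutral; sum 0.
Ir + (0) = 3+ ⇒ Ir is +3.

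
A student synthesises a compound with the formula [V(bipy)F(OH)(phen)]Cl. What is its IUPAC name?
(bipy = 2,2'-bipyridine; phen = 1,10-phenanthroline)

(2,2'-bipyridine)fluorohydroxo(1,10-phenanthroline)vanadium(III) chloride

The 1 chloride counter-ion carries a total charge of -1, so each complex ion is 1+.
Ligand charges: 1×2,2'-bipyridine (neutral), 1×1,10-phenanthroline (neutral), 1×hydroxo (-1 each), 1×fluoro (-1 each); total -2. So V + (-2) = 1+, giving V = +3.
Ligands are named alphabetically: bipyridine before fluoro before hydroxo before phenanthroline.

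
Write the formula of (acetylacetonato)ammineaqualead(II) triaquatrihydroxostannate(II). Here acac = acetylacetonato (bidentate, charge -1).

[Pb(acac)(H2O)(NH3)][Sn(H2O)3(OH)3]

Cation [Pb…]: ligand charges -1, Pb(II) ⇒ ion charge 1+.
Anion [Sn…]: ligand charges -3, Sn(II) ⇒ ion charge 1−.
One 1+ cation balances one 1− anion.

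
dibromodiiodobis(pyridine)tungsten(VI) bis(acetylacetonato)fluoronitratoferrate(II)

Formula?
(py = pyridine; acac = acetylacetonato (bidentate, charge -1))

Cation [W…]: ligand charges -4, W(VI) ⇒ ion charge 2+.
Anion [Fe…]: ligand charges -4, Fe(II) ⇒ ion charge 2−.

[WBr2I2(py)2][Fe(acac)2F(NO3)]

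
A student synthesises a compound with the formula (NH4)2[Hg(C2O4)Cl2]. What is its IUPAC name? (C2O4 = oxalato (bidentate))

The 2 ammonium counter-ions carry a total charge of +2, so each complex ion is 2−.
Ligand charges: 2×chloro (-1 each), 1×oxalato (-2 each); total -4. So Hg + (-4) = 2−, giving Hg = +2.
Ligands are named alphabetically: chloro before oxalato.
The complex ion is anionic, so mercury takes the -ate form mercurate(II).

ammonium dichlorooxalatomercurate(II)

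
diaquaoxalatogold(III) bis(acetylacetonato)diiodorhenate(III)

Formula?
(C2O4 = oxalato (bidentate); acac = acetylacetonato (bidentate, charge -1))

[Au(C2O4)(H2O)2][Re(acac)2I2]

Cation [Au…]: ligand charges -2, Au(III) ⇒ ion charge 1+.
Anion [Re…]: ligand charges -4, Re(III) ⇒ ion charge 1−.
One 1+ cation balances one 1− anion.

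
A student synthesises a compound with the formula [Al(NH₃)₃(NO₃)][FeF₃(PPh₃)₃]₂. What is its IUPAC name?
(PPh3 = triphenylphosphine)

Both ions are complex: the cation is named first with the plain metal name, the anion second with the -ate form; each ion's ligands are alphabetised independently.
Aluminium is always +3 in its complexes; the cation's ligand charges sum to -1, so the complex cation is 2+.
With 2 anions per cation, each anion must be 2/2 = 1−.
Anion: ligand charges sum to -3; for the ion to be 1−, Fe = +2.

triamminenitratoaluminium(III) trifluorotris(triphenylphosphine)ferrate(II)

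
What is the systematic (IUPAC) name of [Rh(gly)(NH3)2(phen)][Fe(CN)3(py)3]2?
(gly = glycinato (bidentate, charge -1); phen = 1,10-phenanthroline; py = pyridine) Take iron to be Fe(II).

diammine(glycinato)(1,10-phenanthroline)rhodium(III) tricyanotris(pyridine)ferrate(II)

Fe is given as +2; the anion's ligand charges sum to -3, so the complex anion is 1−.
With 2 anions per cation, the cation must be 2×1 = 2+.
Cation: ligand charges sum to -1; for the ion to be 2+, Rh = +3.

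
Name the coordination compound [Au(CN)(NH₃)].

amminecyanogold(I)

There is no counter-ion, so the complex is neutral overall.
Ligand charges: 1×cyano (-1 each), 1×ammine (neutral); total -1. So Au + (-1) = 0, giving Au = +1.
Ligands are named alphabetically: ammine before cyano.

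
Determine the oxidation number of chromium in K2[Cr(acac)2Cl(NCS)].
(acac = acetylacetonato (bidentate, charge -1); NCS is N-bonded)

2 potassium outside the brackets (+1 each) → the complex ion is 2−.
Ligand charges: 2×acac = -2; 1×Cl = -1; 1×NCS = -1; sum -4.
Cr + (-4) = 2− ⇒ Cr is +2.

+2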